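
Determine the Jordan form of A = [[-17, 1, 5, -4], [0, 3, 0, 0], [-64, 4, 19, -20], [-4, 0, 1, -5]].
The characteristic polynomial is det(xI - A) = (x - 3)^2(x + 3)^2, so the eigenvalues are -3 (algebraic multiplicity 2), 3 (algebraic multiplicity 2).

For λ = -3: rank(A + 3I) = 3, rank((A + 3I)^2) = 2. The eigenspace has dimension 4 - 3 = 1, so there is 1 Jordan block; the rank sequence gives block sizes [2].

For λ = 3: rank(A - 3I) = 3, rank((A - 3I)^2) = 2. The eigenspace has dimension 4 - 3 = 1, so there is 1 Jordan block; the rank sequence gives block sizes [2].

Assembling the blocks gives the Jordan form J above.

J = [[-3, 1, 0, 0], [0, -3, 0, 0], [0, 0, 3, 1], [0, 0, 0, 3]]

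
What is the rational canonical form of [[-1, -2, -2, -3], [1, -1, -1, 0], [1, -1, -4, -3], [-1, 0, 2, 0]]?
R = [[0, -3, 0, 0], [1, -3, 0, 0], [0, 0, 0, -3], [0, 0, 1, -3]]

The invariant factors of A (the non-unit diagonal entries of the Smith normal form of xI - A over ℚ[x]) are x^2 + 3x + 3, x^2 + 3x + 3, each dividing the next. The characteristic polynomial is their product, (x^2 + 3x + 3)^2.

The rational canonical form is the block-diagonal matrix of companion matrices C(f_i):
R = [[0, -3, 0, 0], [1, -3, 0, 0], [0, 0, 0, -3], [0, 0, 1, -3]].

Note the characteristic polynomial does not split into linear factors over ℚ, so A has no Jordan form over ℚ; the rational canonical form exists over any field.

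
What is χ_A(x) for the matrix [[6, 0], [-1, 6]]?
xI - A = [[x - 6, 0], [1, x - 6]].

Expanding det(xI - A) along the first row:
det(xI - A) = + (x - 6)·det([[x - 6]]) - (0)·det([[1]]).

Evaluating gives χ_A(x) = x^2 - 12x + 36 = (x - 6)^2.

χ_A(x) = (x - 6)^2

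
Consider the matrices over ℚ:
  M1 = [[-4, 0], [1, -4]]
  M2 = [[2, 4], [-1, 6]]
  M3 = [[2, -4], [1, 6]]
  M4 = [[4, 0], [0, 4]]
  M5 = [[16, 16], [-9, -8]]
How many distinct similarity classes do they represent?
Characteristic polynomials: χ_{M1} = (x + 4)^2, χ_{M2} = (x - 4)^2, χ_{M3} = (x - 4)^2, χ_{M4} = (x - 4)^2, χ_{M5} = (x - 4)^2.

{M1}: invariant factors (x + 4)^2.

{M2, M3, M5}: invariant factors (x - 4)^2.

{M4}: invariant factors x - 4, x - 4.

Matrices are similar if and only if their invariant-factor lists agree; the partition into similarity classes is {M1}, {M2, M3, M5}, {M4}.

3 classes: {M1}, {M2, M3, M5}, {M4}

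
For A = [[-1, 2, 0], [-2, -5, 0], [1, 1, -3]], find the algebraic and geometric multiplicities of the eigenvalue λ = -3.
algebraic multiplicity 3, geometric multiplicity 2

The characteristic polynomial is (x + 3)^3, so the factor x + 3 appears with exponent 3: the algebraic multiplicity is 3.

rank(A + 3I) = 1, so the eigenspace has dimension 3 - 1 = 2: the geometric multiplicity is 2.

Since 2 < 3, A is not diagonalizable.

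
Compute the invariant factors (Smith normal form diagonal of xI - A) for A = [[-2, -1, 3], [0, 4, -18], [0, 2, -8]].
x + 2, (x + 2)^2

The Jordan structure of A has elementary divisors (x + 2)^2, (x + 2). Arranging the block sizes at each eigenvalue in decreasing order and taking row products gives the invariant factors.

Invariant factors (smallest first, each dividing the next): x + 2, (x + 2)^2.

Check: the last factor (x + 2)^2 is the minimal polynomial, and the product (x + 2)^3 is the characteristic polynomial.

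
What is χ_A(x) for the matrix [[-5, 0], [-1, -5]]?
χ_A(x) = (x + 5)^2

xI - A = [[x + 5, 0], [1, x + 5]].

Expanding det(xI - A) along the first row:
det(xI - A) = + (x + 5)·det([[x + 5]]) - (0)·det([[1]]).

Evaluating gives χ_A(x) = x^2 + 10x + 25 = (x + 5)^2.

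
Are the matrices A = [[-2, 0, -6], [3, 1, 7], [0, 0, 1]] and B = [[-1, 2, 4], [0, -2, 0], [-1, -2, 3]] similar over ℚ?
Two matrices over a field are similar if and only if they have the same invariant factors.

Both A and B have characteristic polynomial (x - 1)^2(x + 2) and minimal polynomial (x - 1)^2(x + 2). Computing further, both have invariant factors (x - 1)^2(x + 2). Hence A and B are similar.

Yes.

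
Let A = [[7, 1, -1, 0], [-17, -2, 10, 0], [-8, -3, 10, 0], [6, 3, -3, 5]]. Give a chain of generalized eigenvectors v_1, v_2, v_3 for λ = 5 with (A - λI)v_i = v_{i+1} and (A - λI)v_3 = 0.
We seek v_1 ∈ ker((A - 5I)^3) \ ker((A - 5I)^2), then set v_{i+1} = (A - 5I) v_i.

One such chain is v_1 = [[0, 1, 1, 0]]^T, v_2 = [[0, 3, 2, 0]]^T, v_3 = [[1, -1, 1, 3]]^T. Check: (A - 5I) v_3 = [[0, 0, 0, 0]]^T = 0.

v_1 = [[0, 1, 1, 0]]^T, v_2 = [[0, 3, 2, 0]]^T, v_3 = [[1, -1, 1, 3]]^T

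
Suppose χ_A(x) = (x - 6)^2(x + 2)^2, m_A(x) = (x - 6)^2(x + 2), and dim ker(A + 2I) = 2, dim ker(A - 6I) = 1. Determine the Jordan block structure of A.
λ = -2: algebraic multiplicity 2 (exponent in χ_A), largest block size 1 (exponent in m_A), 2 blocks (geometric multiplicity). These force block sizes [1, 1].
λ = 6: algebraic multiplicity 2 (exponent in χ_A), largest block size 2 (exponent in m_A), 1 block (geometric multiplicity). This forces block sizes [2].

Jordan blocks: (-2, 1), (-2, 1), (6, 2)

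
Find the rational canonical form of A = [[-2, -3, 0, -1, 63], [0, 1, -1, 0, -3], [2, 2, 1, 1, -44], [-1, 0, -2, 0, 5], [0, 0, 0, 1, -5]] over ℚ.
R = [[0, 0, 0, 0, 16], [1, 0, 0, 0, -40], [0, 1, 0, 0, 25], [0, 0, 1, 0, 5], [0, 0, 0, 1, -5]]

The invariant factors of A (the non-unit diagonal entries of the Smith normal form of xI - A over ℚ[x]) are (x - 1)^3(x + 4)^2, each dividing the next. The characteristic polynomial is their product, (x - 1)^3(x + 4)^2.

The rational canonical form is the block-diagonal matrix of companion matrices C(f_i):
R = [[0, 0, 0, 0, 16], [1, 0, 0, 0, -40], [0, 1, 0, 0, 25], [0, 0, 1, 0, 5], [0, 0, 0, 1, -5]].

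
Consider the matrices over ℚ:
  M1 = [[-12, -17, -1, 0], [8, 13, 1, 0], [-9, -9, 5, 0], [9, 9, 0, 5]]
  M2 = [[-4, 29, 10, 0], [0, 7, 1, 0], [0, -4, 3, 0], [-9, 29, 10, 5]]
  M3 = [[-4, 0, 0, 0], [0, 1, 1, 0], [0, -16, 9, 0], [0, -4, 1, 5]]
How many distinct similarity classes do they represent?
Characteristic polynomials: χ_{M1} = (x - 5)^3(x + 4), χ_{M2} = (x - 5)^3(x + 4), χ_{M3} = (x - 5)^3(x + 4).

{M1, M2, M3}: invariant factors x - 5, (x - 5)^2(x + 4).

Matrices are similar if and only if their invariant-factor lists agree; the partition into similarity classes is {M1, M2, M3}.

1 class: {M1, M2, M3}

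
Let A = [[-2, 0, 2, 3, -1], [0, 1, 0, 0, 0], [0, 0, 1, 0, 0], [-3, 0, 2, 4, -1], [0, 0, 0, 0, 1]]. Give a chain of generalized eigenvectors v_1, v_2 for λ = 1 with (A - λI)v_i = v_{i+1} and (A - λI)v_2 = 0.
v_1 = [[0, 0, 1, 0, 1]]^T, v_2 = [[1, 0, 0, 1, 0]]^T

We seek v_1 ∈ ker((A - I)^2) \ ker(A - I), then set v_{i+1} = (A - I) v_i.

One such chain is v_1 = [[0, 0, 1, 0, 1]]^T, v_2 = [[1, 0, 0, 1, 0]]^T. Check: (A - I) v_2 = [[0, 0, 0, 0, 0]]^T = 0.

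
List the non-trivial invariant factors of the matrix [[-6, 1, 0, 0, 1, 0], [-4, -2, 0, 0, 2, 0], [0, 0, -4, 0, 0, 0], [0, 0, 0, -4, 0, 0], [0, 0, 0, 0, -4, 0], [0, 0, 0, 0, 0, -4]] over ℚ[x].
The Jordan structure of A has elementary divisors (x + 4)^2, (x + 4), (x + 4), (x + 4), (x + 4). Arranging the block sizes at each eigenvalue in decreasing order and taking row products gives the invariant factors.

Invariant factors (smallest first, each dividing the next): x + 4, x + 4, x + 4, x + 4, (x + 4)^2.

Check: the last factor (x + 4)^2 is the minimal polynomial, and the product (x + 4)^6 is the characteristic polynomial.

x + 4, x + 4, x + 4, x + 4, (x + 4)^2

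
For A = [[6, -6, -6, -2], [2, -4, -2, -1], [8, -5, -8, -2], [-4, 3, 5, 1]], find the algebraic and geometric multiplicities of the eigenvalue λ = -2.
The characteristic polynomial is (x + 1)^3(x + 2), so the factor x + 2 appears with exponent 1: the algebraic multiplicity is 1.

rank(A + 2I) = 3, so the eigenspace has dimension 4 - 3 = 1: the geometric multiplicity is 1.

algebraic multiplicity 1, geometric multiplicity 1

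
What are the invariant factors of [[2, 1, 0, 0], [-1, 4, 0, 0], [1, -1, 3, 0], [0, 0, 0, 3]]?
The Jordan structure of A has elementary divisors (x - 3)^2, (x - 3), (x - 3). Arranging the block sizes at each eigenvalue in decreasing order and taking row products gives the invariant factors.

Invariant factors (smallest first, each dividing the next): x - 3, x - 3, (x - 3)^2.

Check: the last factor (x - 3)^2 is the minimal polynomial, and the product (x - 3)^4 is the characteristic polynomial.

x - 3, x - 3, (x - 3)^2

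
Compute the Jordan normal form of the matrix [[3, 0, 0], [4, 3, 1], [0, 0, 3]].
J = [[3, 1, 0], [0, 3, 0], [0, 0, 3]]

The characteristic polynomial is det(xI - A) = (x - 3)^3, so the eigenvalues are 3 (algebraic multiplicity 3).

For λ = 3: rank(A - 3I) = 1, rank((A - 3I)^2) = 0. The eigenspace has dimension 3 - 1 = 2, so there are 2 Jordan blocks; the rank sequence gives block sizes [2, 1].

Assembling the blocks gives the Jordan form J above.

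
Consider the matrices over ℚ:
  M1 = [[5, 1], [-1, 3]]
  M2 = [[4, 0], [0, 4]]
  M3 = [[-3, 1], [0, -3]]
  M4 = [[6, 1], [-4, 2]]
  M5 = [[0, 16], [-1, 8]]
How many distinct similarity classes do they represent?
Characteristic polynomials: χ_{M1} = (x - 4)^2, χ_{M2} = (x - 4)^2, χ_{M3} = (x + 3)^2, χ_{M4} = (x - 4)^2, χ_{M5} = (x - 4)^2.

{M1, M4, M5}: invariant factors (x - 4)^2.

{M2}: invariant factors x - 4, x - 4.

{M3}: invariant factors (x + 3)^2.

Matrices are similar if and only if their invariant-factor lists agree; the partition into similarity classes is {M1, M4, M5}, {M2}, {M3}.

3 classes: {M1, M4, M5}, {M2}, {M3}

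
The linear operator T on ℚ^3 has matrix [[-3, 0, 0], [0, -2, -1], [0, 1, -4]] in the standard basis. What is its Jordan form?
J = [[-3, 1, 0], [0, -3, 0], [0, 0, -3]]

The characteristic polynomial is det(xI - A) = (x + 3)^3, so the eigenvalues are -3 (algebraic multiplicity 3).

For λ = -3: rank(A + 3I) = 1, rank((A + 3I)^2) = 0. The eigenspace has dimension 3 - 1 = 2, so there are 2 Jordan blocks; the rank sequence gives block sizes [2, 1].

Assembling the blocks gives the Jordan form J above.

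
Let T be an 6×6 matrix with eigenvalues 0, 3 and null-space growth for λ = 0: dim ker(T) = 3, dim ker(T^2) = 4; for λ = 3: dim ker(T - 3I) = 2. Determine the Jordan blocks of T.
λ = 0: successive nullity increments [3, 1] count blocks of size ≥ k; block sizes are [2, 1, 1].
λ = 3: successive nullity increments [2] count blocks of size ≥ k; block sizes are [1, 1].

Jordan blocks: (0, 2), (0, 1), (0, 1), (3, 1), (3, 1)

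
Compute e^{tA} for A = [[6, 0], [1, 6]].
A has Jordan form J = [[6, 1], [0, 6]] with A = PJP^{-1}, so e^{tA} = P e^{tJ} P^{-1}.

For a Jordan block J_k(λ), e^{tJ_k(λ)} = e^{λt} · (I + tN + t^2 N^2/2! + ... + t^{k-1} N^{k-1}/(k-1)!) where N is the nilpotent superdiagonal part.

Assembling the blocks and conjugating back gives the entries of e^{tA} as shown above.

e^{tA} = [[e^{6*t}, 0], [t*e^{6*t}, e^{6*t}]]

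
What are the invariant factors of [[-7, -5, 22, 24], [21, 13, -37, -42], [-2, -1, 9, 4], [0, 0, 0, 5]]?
The Jordan structure of A has elementary divisors (x - 5)^3, (x - 5). Arranging the block sizes at each eigenvalue in decreasing order and taking row products gives the invariant factors.

Invariant factors (smallest first, each dividing the next): x - 5, (x - 5)^3.

Check: the last factor (x - 5)^3 is the minimal polynomial, and the product (x - 5)^4 is the characteristic polynomial.

x - 5, (x - 5)^3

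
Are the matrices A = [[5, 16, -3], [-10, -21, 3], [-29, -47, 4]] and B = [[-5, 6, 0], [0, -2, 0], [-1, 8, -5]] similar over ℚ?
Yes.

Two matrices over a field are similar if and only if they have the same invariant factors.

Both A and B have characteristic polynomial (x + 2)(x + 5)^2 and minimal polynomial (x + 2)(x + 5)^2. Computing further, both have invariant factors (x + 2)(x + 5)^2. Hence A and B are similar.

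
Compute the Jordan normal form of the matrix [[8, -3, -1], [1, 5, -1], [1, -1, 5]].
The characteristic polynomial is det(xI - A) = (x - 6)^3, so the eigenvalues are 6 (algebraic multiplicity 3).

For λ = 6: rank(A - 6I) = 2, rank((A - 6I)^2) = 1, rank((A - 6I)^3) = 0. The eigenspace has dimension 3 - 2 = 1, so there is 1 Jordan block; the rank sequence gives block sizes [3].

Assembling the blocks gives the Jordan form J above.

J = [[6, 1, 0], [0, 6, 1], [0, 0, 6]]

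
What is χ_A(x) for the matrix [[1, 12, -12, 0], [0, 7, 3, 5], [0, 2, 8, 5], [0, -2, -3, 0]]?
χ_A(x) = (x - 5)^3(x - 1)

xI - A = [[x - 1, -12, 12, 0], [0, x - 7, -3, -5], [0, -2, x - 8, -5], [0, 2, 3, x]].

Expanding det(xI - A) along the first row:
det(xI - A) = + (x - 1)·det([[x - 7, -3, -5], [-2, x - 8, -5], [2, 3, x]]) - (-12)·det([[0, -3, -5], [0, x - 8, -5], [0, 3, x]]) + (12)·det([[0, x - 7, -5], [0, -2, -5], [0, 2, x]]) - (0)·det([[0, x - 7, -3], [0, -2, x - 8], [0, 2, 3]]).

Evaluating gives χ_A(x) = x^4 - 16x^3 + 90x^2 - 200x + 125 = (x - 5)^3(x - 1).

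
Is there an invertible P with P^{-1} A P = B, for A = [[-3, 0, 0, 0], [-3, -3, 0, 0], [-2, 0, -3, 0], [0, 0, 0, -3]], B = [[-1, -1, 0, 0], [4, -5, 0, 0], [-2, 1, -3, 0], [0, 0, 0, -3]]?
Yes.

Two matrices over a field are similar if and only if they have the same invariant factors.

Both A and B have characteristic polynomial (x + 3)^4 and minimal polynomial (x + 3)^2. Computing further, both have invariant factors x + 3, x + 3, (x + 3)^2. Hence A and B are similar.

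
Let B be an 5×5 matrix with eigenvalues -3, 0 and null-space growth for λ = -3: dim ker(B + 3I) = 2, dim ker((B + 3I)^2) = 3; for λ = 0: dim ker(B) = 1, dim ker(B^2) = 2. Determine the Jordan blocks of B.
Jordan blocks: (-3, 2), (-3, 1), (0, 2)

λ = -3: successive nullity increments [2, 1] count blocks of size ≥ k; block sizes are [2, 1].
λ = 0: successive nullity increments [1, 1] count blocks of size ≥ k; block sizes are [2].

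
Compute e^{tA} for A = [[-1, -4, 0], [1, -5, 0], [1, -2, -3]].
e^{tA} = [[(2*t + 1)*e^{-3*t}, -4*t*e^{-3*t}, 0], [t*e^{-3*t}, (1 - 2*t)*e^{-3*t}, 0], [t*e^{-3*t}, -2*t*e^{-3*t}, e^{-3*t}]]

A has Jordan form J = [[-3, 1, 0], [0, -3, 0], [0, 0, -3]] with A = PJP^{-1}, so e^{tA} = P e^{tJ} P^{-1}.

For a Jordan block J_k(λ), e^{tJ_k(λ)} = e^{λt} · (I + tN + t^2 N^2/2! + ... + t^{k-1} N^{k-1}/(k-1)!) where N is the nilpotent superdiagonal part.

Assembling the blocks and conjugating back gives the entries of e^{tA} as shown above.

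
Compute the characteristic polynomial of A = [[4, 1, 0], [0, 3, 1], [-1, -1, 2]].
xI - A = [[x - 4, -1, 0], [0, x - 3, -1], [1, 1, x - 2]].

Expanding det(xI - A) along the first row:
det(xI - A) = + (x - 4)·det([[x - 3, -1], [1, x - 2]]) - (-1)·det([[0, -1], [1, x - 2]]) + (0)·det([[0, x - 3], [1, 1]]).

Evaluating gives χ_A(x) = x^3 - 9x^2 + 27x - 27 = (x - 3)^3.

χ_A(x) = (x - 3)^3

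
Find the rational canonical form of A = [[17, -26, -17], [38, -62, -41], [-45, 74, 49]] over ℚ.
R = [[0, 0, 0], [1, 0, 2], [0, 1, 4]]

The invariant factors of A (the non-unit diagonal entries of the Smith normal form of xI - A over ℚ[x]) are x(x^2 - 4x - 2), each dividing the next. The characteristic polynomial is their product, x(x^2 - 4x - 2).

The rational canonical form is the block-diagonal matrix of companion matrices C(f_i):
R = [[0, 0, 0], [1, 0, 2], [0, 1, 4]].

Note the characteristic polynomial does not split into linear factors over ℚ, so A has no Jordan form over ℚ; the rational canonical form exists over any field.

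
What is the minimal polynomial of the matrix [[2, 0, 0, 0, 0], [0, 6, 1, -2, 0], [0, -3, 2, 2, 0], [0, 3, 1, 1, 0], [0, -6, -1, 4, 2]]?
m_A(x) = (x - 3)^2(x - 2)

The characteristic polynomial factors as (x - 3)^3(x - 2)^2. The minimal polynomial is ∏(x - λ)^{k_λ} where k_λ is the size of the largest Jordan block at λ.

For λ = 2: rank(A - 2I) = 3, and the largest Jordan block has size 1 (the smallest k with rank((A - 2I)^k) = rank((A - 2I)^(k+1))).
For λ = 3: rank(A - 3I) = 3, and the largest Jordan block has size 2 (the smallest k with rank((A - 3I)^k) = rank((A - 3I)^(k+1))).

So m_A(x) = (x - 3)^2(x - 2).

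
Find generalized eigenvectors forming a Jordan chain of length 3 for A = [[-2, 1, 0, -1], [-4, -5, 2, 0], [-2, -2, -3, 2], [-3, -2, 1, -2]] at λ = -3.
We seek v_1 ∈ ker((A + 3I)^3) \ ker((A + 3I)^2), then set v_{i+1} = (A + 3I) v_i.

One such chain is v_1 = [[0, 1, 2, 1]]^T, v_2 = [[0, 2, 0, 1]]^T, v_3 = [[1, -4, -2, -3]]^T. Check: (A + 3I) v_3 = [[0, 0, 0, 0]]^T = 0.

v_1 = [[0, 1, 2, 1]]^T, v_2 = [[0, 2, 0, 1]]^T, v_3 = [[1, -4, -2, -3]]^T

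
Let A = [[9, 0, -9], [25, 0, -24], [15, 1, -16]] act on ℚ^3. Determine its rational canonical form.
R = [[0, 0, -9], [1, 0, -15], [0, 1, -7]]

The invariant factors of A (the non-unit diagonal entries of the Smith normal form of xI - A over ℚ[x]) are (x + 1)(x + 3)^2, each dividing the next. The characteristic polynomial is their product, (x + 1)(x + 3)^2.

The rational canonical form is the block-diagonal matrix of companion matrices C(f_i):
R = [[0, 0, -9], [1, 0, -15], [0, 1, -7]].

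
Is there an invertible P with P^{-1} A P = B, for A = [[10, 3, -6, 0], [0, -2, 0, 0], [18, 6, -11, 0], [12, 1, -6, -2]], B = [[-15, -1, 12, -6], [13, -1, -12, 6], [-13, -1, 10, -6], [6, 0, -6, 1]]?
Two matrices over a field are similar if and only if they have the same invariant factors.

Both A and B have characteristic polynomial (x - 1)(x + 2)^3 and minimal polynomial (x - 1)(x + 2)^2. Computing further, both have invariant factors x + 2, (x - 1)(x + 2)^2. Hence A and B are similar.

Yes.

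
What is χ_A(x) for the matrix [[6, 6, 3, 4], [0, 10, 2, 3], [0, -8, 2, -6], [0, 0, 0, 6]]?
χ_A(x) = (x - 6)^4

xI - A = [[x - 6, -6, -3, -4], [0, x - 10, -2, -3], [0, 8, x - 2, 6], [0, 0, 0, x - 6]].

Expanding det(xI - A) along the first row:
det(xI - A) = + (x - 6)·det([[x - 10, -2, -3], [8, x - 2, 6], [0, 0, x - 6]]) - (-6)·det([[0, -2, -3], [0, x - 2, 6], [0, 0, x - 6]]) + (-3)·det([[0, x - 10, -3], [0, 8, 6], [0, 0, x - 6]]) - (-4)·det([[0, x - 10, -2], [0, 8, x - 2], [0, 0, 0]]).

Evaluating gives χ_A(x) = x^4 - 24x^3 + 216x^2 - 864x + 1296 = (x - 6)^4.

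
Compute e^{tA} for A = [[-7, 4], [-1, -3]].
A has Jordan form J = [[-5, 1], [0, -5]] with A = PJP^{-1}, so e^{tA} = P e^{tJ} P^{-1}.

For a Jordan block J_k(λ), e^{tJ_k(λ)} = e^{λt} · (I + tN + t^2 N^2/2! + ... + t^{k-1} N^{k-1}/(k-1)!) where N is the nilpotent superdiagonal part.

Assembling the blocks and conjugating back gives the entries of e^{tA} as shown above.

e^{tA} = [[(1 - 2*t)*e^{-5*t}, 4*t*e^{-5*t}], [-t*e^{-5*t}, (2*t + 1)*e^{-5*t}]]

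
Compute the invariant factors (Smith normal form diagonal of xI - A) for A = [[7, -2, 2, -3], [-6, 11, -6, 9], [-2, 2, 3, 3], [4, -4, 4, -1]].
x - 5, x - 5, (x - 5)^2

The Jordan structure of A has elementary divisors (x - 5)^2, (x - 5), (x - 5). Arranging the block sizes at each eigenvalue in decreasing order and taking row products gives the invariant factors.

Invariant factors (smallest first, each dividing the next): x - 5, x - 5, (x - 5)^2.

Check: the last factor (x - 5)^2 is the minimal polynomial, and the product (x - 5)^4 is the characteristic polynomial.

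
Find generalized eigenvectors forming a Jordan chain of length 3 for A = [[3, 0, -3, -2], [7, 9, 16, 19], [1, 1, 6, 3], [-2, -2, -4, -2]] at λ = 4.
We seek v_1 ∈ ker((A - 4I)^3) \ ker((A - 4I)^2), then set v_{i+1} = (A - 4I) v_i.

One such chain is v_1 = [[1, -1, 0, 0]]^T, v_2 = [[-1, 2, 0, 0]]^T, v_3 = [[1, 3, 1, -2]]^T. Check: (A - 4I) v_3 = [[0, 0, 0, 0]]^T = 0.

v_1 = [[1, -1, 0, 0]]^T, v_2 = [[-1, 2, 0, 0]]^T, v_3 = [[1, 3, 1, -2]]^T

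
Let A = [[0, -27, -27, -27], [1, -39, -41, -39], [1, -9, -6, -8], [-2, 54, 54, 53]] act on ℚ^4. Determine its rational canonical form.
R = [[0, 0, 0, 27], [1, 0, 0, 0], [0, 1, 0, -18], [0, 0, 1, 8]]

The invariant factors of A (the non-unit diagonal entries of the Smith normal form of xI - A over ℚ[x]) are (x - 3)^3(x + 1), each dividing the next. The characteristic polynomial is their product, (x - 3)^3(x + 1).

The rational canonical form is the block-diagonal matrix of companion matrices C(f_i):
R = [[0, 0, 0, 27], [1, 0, 0, 0], [0, 1, 0, -18], [0, 0, 1, 8]].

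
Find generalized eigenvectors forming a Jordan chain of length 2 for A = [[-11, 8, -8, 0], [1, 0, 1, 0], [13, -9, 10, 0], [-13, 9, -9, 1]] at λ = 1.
We seek v_1 ∈ ker((A - I)^2) \ ker(A - I), then set v_{i+1} = (A - I) v_i.

One such chain is v_1 = [[-2, 0, 3, 0]]^T, v_2 = [[0, 1, 1, -1]]^T. Check: (A - I) v_2 = [[0, 0, 0, 0]]^T = 0.

v_1 = [[-2, 0, 3, 0]]^T, v_2 = [[0, 1, 1, -1]]^T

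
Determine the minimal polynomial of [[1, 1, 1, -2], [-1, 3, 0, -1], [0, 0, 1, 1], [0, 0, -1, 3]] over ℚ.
m_A(x) = (x - 2)^2

The characteristic polynomial factors as (x - 2)^4. The minimal polynomial is ∏(x - λ)^{k_λ} where k_λ is the size of the largest Jordan block at λ.

For λ = 2: rank(A - 2I) = 2, and the largest Jordan block has size 2 (the smallest k with rank((A - 2I)^k) = rank((A - 2I)^(k+1))).

So m_A(x) = (x - 2)^2.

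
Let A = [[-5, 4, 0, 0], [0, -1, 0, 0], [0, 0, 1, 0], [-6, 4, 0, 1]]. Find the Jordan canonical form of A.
The characteristic polynomial is det(xI - A) = (x - 1)^2(x + 1)(x + 5), so the eigenvalues are -5 (algebraic multiplicity 1), -1 (algebraic multiplicity 1), 1 (algebraic multiplicity 2).

For λ = -5: algebraic multiplicity 1 gives one 1×1 block.

For λ = -1: algebraic multiplicity 1 gives one 1×1 block.

For λ = 1: rank(A - I) = 2. The eigenspace has dimension 4 - 2 = 2, so there are 2 Jordan blocks; the rank sequence gives block sizes [1, 1].

Assembling the blocks gives the Jordan form J above.

J = [[-5, 0, 0, 0], [0, -1, 0, 0], [0, 0, 1, 0], [0, 0, 0, 1]]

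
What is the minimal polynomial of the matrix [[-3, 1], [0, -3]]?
m_A(x) = (x + 3)^2

The characteristic polynomial factors as (x + 3)^2. The minimal polynomial is ∏(x - λ)^{k_λ} where k_λ is the size of the largest Jordan block at λ.

For λ = -3: rank(A + 3I) = 1, and the largest Jordan block has size 2 (the smallest k with rank((A + 3I)^k) = rank((A + 3I)^(k+1))).

So m_A(x) = (x + 3)^2.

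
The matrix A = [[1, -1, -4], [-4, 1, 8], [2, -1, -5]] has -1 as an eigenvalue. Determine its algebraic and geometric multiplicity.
algebraic multiplicity 3, geometric multiplicity 2

The characteristic polynomial is (x + 1)^3, so the factor x + 1 appears with exponent 3: the algebraic multiplicity is 3.

rank(A + I) = 1, so the eigenspace has dimension 3 - 1 = 2: the geometric multiplicity is 2.

Since 2 < 3, A is not diagonalizable.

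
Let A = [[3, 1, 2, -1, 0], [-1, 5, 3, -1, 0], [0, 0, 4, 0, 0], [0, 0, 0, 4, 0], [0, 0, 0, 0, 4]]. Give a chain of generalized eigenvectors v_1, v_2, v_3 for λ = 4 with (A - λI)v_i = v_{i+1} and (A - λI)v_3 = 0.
We seek v_1 ∈ ker((A - 4I)^3) \ ker((A - 4I)^2), then set v_{i+1} = (A - 4I) v_i.

One such chain is v_1 = [[0, -1, 1, 1, 1]]^T, v_2 = [[0, 1, 0, 0, 0]]^T, v_3 = [[1, 1, 0, 0, 0]]^T. Check: (A - 4I) v_3 = [[0, 0, 0, 0, 0]]^T = 0.

v_1 = [[0, -1, 1, 1, 1]]^T, v_2 = [[0, 1, 0, 0, 0]]^T, v_3 = [[1, 1, 0, 0, 0]]^T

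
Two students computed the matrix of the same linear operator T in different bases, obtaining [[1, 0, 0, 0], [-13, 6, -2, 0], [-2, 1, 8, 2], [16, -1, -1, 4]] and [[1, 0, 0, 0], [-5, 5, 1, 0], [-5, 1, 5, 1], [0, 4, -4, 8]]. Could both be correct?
Yes.

Two matrices over a field are similar if and only if they have the same invariant factors.

Both A and B have characteristic polynomial (x - 6)^3(x - 1) and minimal polynomial (x - 6)^3(x - 1). Computing further, both have invariant factors (x - 6)^3(x - 1). Hence A and B are similar.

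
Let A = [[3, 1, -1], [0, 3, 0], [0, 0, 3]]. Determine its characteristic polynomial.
xI - A = [[x - 3, -1, 1], [0, x - 3, 0], [0, 0, x - 3]].

Expanding det(xI - A) along the first row:
det(xI - A) = + (x - 3)·det([[x - 3, 0], [0, x - 3]]) - (-1)·det([[0, 0], [0, x - 3]]) + (1)·det([[0, x - 3], [0, 0]]).

Evaluating gives χ_A(x) = x^3 - 9x^2 + 27x - 27 = (x - 3)^3.

χ_A(x) = (x - 3)^3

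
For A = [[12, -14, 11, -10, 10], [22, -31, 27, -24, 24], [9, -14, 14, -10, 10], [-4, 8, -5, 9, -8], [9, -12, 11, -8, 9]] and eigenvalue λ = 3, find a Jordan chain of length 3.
v_1 = [[1, 2, 0, -2, 0]]^T, v_2 = [[1, 2, 1, 0, 1]]^T, v_3 = [[2, 5, 2, -1, 2]]^T

We seek v_1 ∈ ker((A - 3I)^3) \ ker((A - 3I)^2), then set v_{i+1} = (A - 3I) v_i.

One such chain is v_1 = [[1, 2, 0, -2, 0]]^T, v_2 = [[1, 2, 1, 0, 1]]^T, v_3 = [[2, 5, 2, -1, 2]]^T. Check: (A - 3I) v_3 = [[0, 0, 0, 0, 0]]^T = 0.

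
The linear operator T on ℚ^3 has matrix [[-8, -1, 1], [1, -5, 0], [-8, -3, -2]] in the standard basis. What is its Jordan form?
J = [[-5, 1, 0], [0, -5, 1], [0, 0, -5]]

The characteristic polynomial is det(xI - A) = (x + 5)^3, so the eigenvalues are -5 (algebraic multiplicity 3).

For λ = -5: rank(A + 5I) = 2, rank((A + 5I)^2) = 1, rank((A + 5I)^3) = 0. The eigenspace has dimension 3 - 2 = 1, so there is 1 Jordan block; the rank sequence gives block sizes [3].

Assembling the blocks gives the Jordan form J above.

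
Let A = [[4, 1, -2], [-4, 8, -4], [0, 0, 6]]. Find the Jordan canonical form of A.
The characteristic polynomial is det(xI - A) = (x - 6)^3, so the eigenvalues are 6 (algebraic multiplicity 3).

For λ = 6: rank(A - 6I) = 1, rank((A - 6I)^2) = 0. The eigenspace has dimension 3 - 1 = 2, so there are 2 Jordan blocks; the rank sequence gives block sizes [2, 1].

Assembling the blocks gives the Jordan form J above.

J = [[6, 1, 0], [0, 6, 0], [0, 0, 6]]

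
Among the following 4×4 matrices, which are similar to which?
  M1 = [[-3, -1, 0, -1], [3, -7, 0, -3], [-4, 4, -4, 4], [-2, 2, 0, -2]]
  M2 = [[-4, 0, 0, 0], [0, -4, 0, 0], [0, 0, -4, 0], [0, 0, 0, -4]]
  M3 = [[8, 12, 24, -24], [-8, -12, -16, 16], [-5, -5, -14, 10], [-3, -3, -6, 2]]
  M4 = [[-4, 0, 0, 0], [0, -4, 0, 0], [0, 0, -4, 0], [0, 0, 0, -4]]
2 classes: {M1, M3}, {M2, M4}

Characteristic polynomials: χ_{M1} = (x + 4)^4, χ_{M2} = (x + 4)^4, χ_{M3} = (x + 4)^4, χ_{M4} = (x + 4)^4.

{M1, M3}: invariant factors x + 4, x + 4, (x + 4)^2.

{M2, M4}: invariant factors x + 4, x + 4, x + 4, x + 4.

Matrices are similar if and only if their invariant-factor lists agree; the partition into similarity classes is {M1, M3}, {M2, M4}.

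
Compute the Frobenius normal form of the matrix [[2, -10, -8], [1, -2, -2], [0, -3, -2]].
R = [[0, 0, 0], [1, 0, 0], [0, 1, -2]]

The invariant factors of A (the non-unit diagonal entries of the Smith normal form of xI - A over ℚ[x]) are x^2(x + 2), each dividing the next. The characteristic polynomial is their product, x^2(x + 2).

The rational canonical form is the block-diagonal matrix of companion matrices C(f_i):
R = [[0, 0, 0], [1, 0, 0], [0, 1, -2]].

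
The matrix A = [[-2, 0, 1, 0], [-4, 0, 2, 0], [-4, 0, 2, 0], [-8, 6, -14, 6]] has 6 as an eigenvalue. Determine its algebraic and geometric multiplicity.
algebraic multiplicity 1, geometric multiplicity 1

The characteristic polynomial is x^3(x - 6), so the factor x - 6 appears with exponent 1: the algebraic multiplicity is 1.

rank(A - 6I) = 3, so the eigenspace has dimension 4 - 3 = 1: the geometric multiplicity is 1.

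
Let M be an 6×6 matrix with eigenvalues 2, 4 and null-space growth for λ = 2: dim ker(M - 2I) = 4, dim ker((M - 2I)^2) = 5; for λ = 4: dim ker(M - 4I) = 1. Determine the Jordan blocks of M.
λ = 2: successive nullity increments [4, 1] count blocks of size ≥ k; block sizes are [2, 1, 1, 1].
λ = 4: successive nullity increments [1] count blocks of size ≥ k; block sizes are [1].

Jordan blocks: (2, 2), (2, 1), (2, 1), (2, 1), (4, 1)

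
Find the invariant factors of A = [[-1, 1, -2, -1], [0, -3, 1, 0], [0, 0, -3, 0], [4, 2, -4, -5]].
x + 3, (x + 3)^3

The Jordan structure of A has elementary divisors (x + 3)^3, (x + 3). Arranging the block sizes at each eigenvalue in decreasing order and taking row products gives the invariant factors.

Invariant factors (smallest first, each dividing the next): x + 3, (x + 3)^3.

Check: the last factor (x + 3)^3 is the minimal polynomial, and the product (x + 3)^4 is the characteristic polynomial.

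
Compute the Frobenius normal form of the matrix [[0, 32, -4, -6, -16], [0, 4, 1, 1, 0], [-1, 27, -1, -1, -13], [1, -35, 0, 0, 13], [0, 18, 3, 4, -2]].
The invariant factors of A (the non-unit diagonal entries of the Smith normal form of xI - A over ℚ[x]) are x^2 - 3x + 4, (x + 5)(x^2 - 3x + 4), each dividing the next. The characteristic polynomial is their product, (x + 5)(x^2 - 3x + 4)^2.

The rational canonical form is the block-diagonal matrix of companion matrices C(f_i):
R = [[0, -4, 0, 0, 0], [1, 3, 0, 0, 0], [0, 0, 0, 0, -20], [0, 0, 1, 0, 11], [0, 0, 0, 1, -2]].

Note the characteristic polynomial does not split into linear factors over ℚ, so A has no Jordan form over ℚ; the rational canonical form exists over any field.

R = [[0, -4, 0, 0, 0], [1, 3, 0, 0, 0], [0, 0, 0, 0, -20], [0, 0, 1, 0, 11], [0, 0, 0, 1, -2]]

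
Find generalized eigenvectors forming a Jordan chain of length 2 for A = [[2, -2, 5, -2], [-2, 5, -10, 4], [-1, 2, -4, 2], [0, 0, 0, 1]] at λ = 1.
v_1 = [[0, 2, 1, 0]]^T, v_2 = [[1, -2, -1, 0]]^T

We seek v_1 ∈ ker((A - I)^2) \ ker(A - I), then set v_{i+1} = (A - I) v_i.

One such chain is v_1 = [[0, 2, 1, 0]]^T, v_2 = [[1, -2, -1, 0]]^T. Check: (A - I) v_2 = [[0, 0, 0, 0]]^T = 0.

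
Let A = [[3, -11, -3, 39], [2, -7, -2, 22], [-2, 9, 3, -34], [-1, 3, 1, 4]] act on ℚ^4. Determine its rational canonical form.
R = [[0, 0, 0, -9], [1, 0, 0, 15], [0, 1, 0, -4], [0, 0, 1, 3]]

The invariant factors of A (the non-unit diagonal entries of the Smith normal form of xI - A over ℚ[x]) are (x - 3)(x^3 + 4x - 3), each dividing the next. The characteristic polynomial is their product, (x - 3)(x^3 + 4x - 3).

The rational canonical form is the block-diagonal matrix of companion matrices C(f_i):
R = [[0, 0, 0, -9], [1, 0, 0, 15], [0, 1, 0, -4], [0, 0, 1, 3]].

Note the characteristic polynomial does not split into linear factors over ℚ, so A has no Jordan form over ℚ; the rational canonical form exists over any field.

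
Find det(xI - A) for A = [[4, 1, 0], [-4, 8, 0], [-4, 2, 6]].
χ_A(x) = (x - 6)^3

xI - A = [[x - 4, -1, 0], [4, x - 8, 0], [4, -2, x - 6]].

Expanding det(xI - A) along the first row:
det(xI - A) = + (x - 4)·det([[x - 8, 0], [-2, x - 6]]) - (-1)·det([[4, 0], [4, x - 6]]) + (0)·det([[4, x - 8], [4, -2]]).

Evaluating gives χ_A(x) = x^3 - 18x^2 + 108x - 216 = (x - 6)^3.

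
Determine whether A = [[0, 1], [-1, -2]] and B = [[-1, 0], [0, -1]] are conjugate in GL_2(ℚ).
Both have characteristic polynomial (x + 1)^2, but the minimal polynomial of A is (x + 1)^2 while the minimal polynomial of B is x + 1. The minimal polynomial is a similarity invariant, so A and B are not similar.

No.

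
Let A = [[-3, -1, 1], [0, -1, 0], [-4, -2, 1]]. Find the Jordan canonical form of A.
The characteristic polynomial is det(xI - A) = (x + 1)^3, so the eigenvalues are -1 (algebraic multiplicity 3).

For λ = -1: rank(A + I) = 1, rank((A + I)^2) = 0. The eigenspace has dimension 3 - 1 = 2, so there are 2 Jordan blocks; the rank sequence gives block sizes [2, 1].

Assembling the blocks gives the Jordan form J above.

J = [[-1, 1, 0], [0, -1, 0], [0, 0, -1]]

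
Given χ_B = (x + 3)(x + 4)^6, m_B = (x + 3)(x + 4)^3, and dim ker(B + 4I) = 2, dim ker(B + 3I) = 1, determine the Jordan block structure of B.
λ = -4: algebraic multiplicity 6 (exponent in χ_B), largest block size 3 (exponent in m_B), 2 blocks (geometric multiplicity). These force block sizes [3, 3].
λ = -3: algebraic multiplicity 1 (exponent in χ_B), largest block size 1 (exponent in m_B), 1 block (geometric multiplicity). This forces block sizes [1].

Jordan blocks: (-4, 3), (-4, 3), (-3, 1)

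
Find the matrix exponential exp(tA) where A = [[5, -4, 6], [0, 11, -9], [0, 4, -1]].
A has Jordan form J = [[5, 1, 0], [0, 5, 0], [0, 0, 5]] with A = PJP^{-1}, so e^{tA} = P e^{tJ} P^{-1}.

For a Jordan block J_k(λ), e^{tJ_k(λ)} = e^{λt} · (I + tN + t^2 N^2/2! + ... + t^{k-1} N^{k-1}/(k-1)!) where N is the nilpotent superdiagonal part.

Assembling the blocks and conjugating back gives the entries of e^{tA} as shown above.

e^{tA} = [[e^{5*t}, -4*t*e^{5*t}, 6*t*e^{5*t}], [0, (6*t + 1)*e^{5*t}, -9*t*e^{5*t}], [0, 4*t*e^{5*t}, (1 - 6*t)*e^{5*t}]]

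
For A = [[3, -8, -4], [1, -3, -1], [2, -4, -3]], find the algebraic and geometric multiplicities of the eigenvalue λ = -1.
algebraic multiplicity 3, geometric multiplicity 2

The characteristic polynomial is (x + 1)^3, so the factor x + 1 appears with exponent 3: the algebraic multiplicity is 3.

rank(A + I) = 1, so the eigenspace has dimension 3 - 1 = 2: the geometric multiplicity is 2.

Since 2 < 3, A is not diagonalizable.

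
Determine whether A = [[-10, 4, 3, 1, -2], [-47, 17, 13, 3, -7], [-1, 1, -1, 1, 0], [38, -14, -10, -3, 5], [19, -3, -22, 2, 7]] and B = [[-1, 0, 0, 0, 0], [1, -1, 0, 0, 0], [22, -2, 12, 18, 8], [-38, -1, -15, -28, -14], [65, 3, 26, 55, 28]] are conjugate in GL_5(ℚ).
Two matrices over a field are similar if and only if they have the same invariant factors.

Both A and B have characteristic polynomial (x - 4)^3(x + 1)^2 and minimal polynomial (x - 4)^3(x + 1)^2. Computing further, both have invariant factors (x - 4)^3(x + 1)^2. Hence A and B are similar.

Yes.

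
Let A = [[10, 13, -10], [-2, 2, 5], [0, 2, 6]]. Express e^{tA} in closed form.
e^{tA} = [[(-5*t^2 + 4*t + 1)*e^{6*t}, t*(13 - 10*t)*e^{6*t}, 5*t*(5*t - 4)*e^{6*t}/2], [-2*t*e^{6*t}, (1 - 4*t)*e^{6*t}, 5*t*e^{6*t}], [-2*t^2*e^{6*t}, 2*t*(1 - 2*t)*e^{6*t}, (5*t^2 + 1)*e^{6*t}]]

A has Jordan form J = [[6, 1, 0], [0, 6, 1], [0, 0, 6]] with A = PJP^{-1}, so e^{tA} = P e^{tJ} P^{-1}.

For a Jordan block J_k(λ), e^{tJ_k(λ)} = e^{λt} · (I + tN + t^2 N^2/2! + ... + t^{k-1} N^{k-1}/(k-1)!) where N is the nilpotent superdiagonal part.

Assembling the blocks and conjugating back gives the entries of e^{tA} as shown above.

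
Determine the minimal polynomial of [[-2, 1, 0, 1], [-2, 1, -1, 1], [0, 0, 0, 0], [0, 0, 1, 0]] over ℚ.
m_A(x) = x^2(x + 1)

The characteristic polynomial factors as x^3(x + 1). The minimal polynomial is ∏(x - λ)^{k_λ} where k_λ is the size of the largest Jordan block at λ.

For λ = -1: rank(A + I) = 3, and the largest Jordan block has size 1 (the smallest k with rank((A + I)^k) = rank((A + I)^(k+1))).
For λ = 0: rank(A) = 2, and the largest Jordan block has size 2 (the smallest k with rank(A^k) = rank(A^(k+1))).

So m_A(x) = x^2(x + 1).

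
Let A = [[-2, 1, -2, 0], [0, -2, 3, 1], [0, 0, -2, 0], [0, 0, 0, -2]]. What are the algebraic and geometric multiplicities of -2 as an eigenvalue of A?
The characteristic polynomial is (x + 2)^4, so the factor x + 2 appears with exponent 4: the algebraic multiplicity is 4.

rank(A + 2I) = 2, so the eigenspace has dimension 4 - 2 = 2: the geometric multiplicity is 2.

Since 2 < 4, A is not diagonalizable.

algebraic multiplicity 4, geometric multiplicity 2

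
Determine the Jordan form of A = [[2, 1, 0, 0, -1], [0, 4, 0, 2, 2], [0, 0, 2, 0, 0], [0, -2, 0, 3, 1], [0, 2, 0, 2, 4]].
The characteristic polynomial is det(xI - A) = (x - 5)(x - 4)(x - 2)^3, so the eigenvalues are 2 (algebraic multiplicity 3), 4 (algebraic multiplicity 1), 5 (algebraic multiplicity 1).

For λ = 2: rank(A - 2I) = 3, rank((A - 2I)^2) = 2. The eigenspace has dimension 5 - 3 = 2, so there are 2 Jordan blocks; the rank sequence gives block sizes [2, 1].

For λ = 4: algebraic multiplicity 1 gives one 1×1 block.

For λ = 5: algebraic multiplicity 1 gives one 1×1 block.

Assembling the blocks gives the Jordan form J above.

J = [[2, 1, 0, 0, 0], [0, 2, 0, 0, 0], [0, 0, 2, 0, 0], [0, 0, 0, 4, 0], [0, 0, 0, 0, 5]]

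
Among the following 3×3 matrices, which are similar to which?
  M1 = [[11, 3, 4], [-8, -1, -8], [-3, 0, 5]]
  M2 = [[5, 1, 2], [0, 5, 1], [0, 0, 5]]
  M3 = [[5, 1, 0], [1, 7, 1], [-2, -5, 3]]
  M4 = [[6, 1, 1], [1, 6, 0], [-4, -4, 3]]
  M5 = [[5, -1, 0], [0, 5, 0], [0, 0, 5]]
Characteristic polynomials: χ_{M1} = (x - 5)^3, χ_{M2} = (x - 5)^3, χ_{M3} = (x - 5)^3, χ_{M4} = (x - 5)^3, χ_{M5} = (x - 5)^3.

{M1, M2, M3, M4}: invariant factors (x - 5)^3.

{M5}: invariant factors x - 5, (x - 5)^2.

Matrices are similar if and only if their invariant-factor lists agree; the partition into similarity classes is {M1, M2, M3, M4}, {M5}.

2 classes: {M1, M2, M3, M4}, {M5}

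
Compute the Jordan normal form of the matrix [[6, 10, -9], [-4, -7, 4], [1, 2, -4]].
The characteristic polynomial is det(xI - A) = (x - 1)(x + 3)^2, so the eigenvalues are -3 (algebraic multiplicity 2), 1 (algebraic multiplicity 1).

For λ = -3: rank(A + 3I) = 2, rank((A + 3I)^2) = 1. The eigenspace has dimension 3 - 2 = 1, so there is 1 Jordan block; the rank sequence gives block sizes [2].

For λ = 1: algebraic multiplicity 1 gives one 1×1 block.

Assembling the blocks gives the Jordan form J above.

J = [[-3, 1, 0], [0, -3, 0], [0, 0, 1]]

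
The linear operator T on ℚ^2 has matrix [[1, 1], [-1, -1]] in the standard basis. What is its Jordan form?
J = [[0, 1], [0, 0]]

The characteristic polynomial is det(xI - A) = x^2, so the eigenvalues are 0 (algebraic multiplicity 2).

For λ = 0: rank(A) = 1, rank(A^2) = 0. The eigenspace has dimension 2 - 1 = 1, so there is 1 Jordan block; the rank sequence gives block sizes [2].

Assembling the blocks gives the Jordan form J above.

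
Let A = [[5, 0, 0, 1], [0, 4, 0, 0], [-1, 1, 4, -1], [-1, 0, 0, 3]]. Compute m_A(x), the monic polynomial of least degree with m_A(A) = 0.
The characteristic polynomial factors as (x - 4)^4. The minimal polynomial is ∏(x - λ)^{k_λ} where k_λ is the size of the largest Jordan block at λ.

For λ = 4: rank(A - 4I) = 2, and the largest Jordan block has size 2 (the smallest k with rank((A - 4I)^k) = rank((A - 4I)^(k+1))).

So m_A(x) = (x - 4)^2.

m_A(x) = (x - 4)^2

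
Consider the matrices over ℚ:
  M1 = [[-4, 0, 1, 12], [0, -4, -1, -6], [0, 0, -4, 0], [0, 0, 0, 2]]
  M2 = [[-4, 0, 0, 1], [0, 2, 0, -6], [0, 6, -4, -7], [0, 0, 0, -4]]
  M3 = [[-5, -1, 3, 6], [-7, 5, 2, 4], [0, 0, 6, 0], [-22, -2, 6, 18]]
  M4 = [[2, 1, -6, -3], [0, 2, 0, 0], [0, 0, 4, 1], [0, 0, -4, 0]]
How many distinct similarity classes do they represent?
3 classes: {M1, M2}, {M3}, {M4}

Characteristic polynomials: χ_{M1} = (x - 2)(x + 4)^3, χ_{M2} = (x - 2)(x + 4)^3, χ_{M3} = (x - 6)^4, χ_{M4} = (x - 2)^4.

{M1, M2}: invariant factors x + 4, (x - 2)(x + 4)^2.

{M3}: invariant factors x - 6, (x - 6)^3.

{M4}: invariant factors (x - 2)^2, (x - 2)^2.

Matrices are similar if and only if their invariant-factor lists agree; the partition into similarity classes is {M1, M2}, {M3}, {M4}.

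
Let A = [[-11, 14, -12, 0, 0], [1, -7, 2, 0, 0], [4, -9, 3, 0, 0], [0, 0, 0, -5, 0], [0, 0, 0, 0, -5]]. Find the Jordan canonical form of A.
J = [[-5, 1, 0, 0, 0], [0, -5, 1, 0, 0], [0, 0, -5, 0, 0], [0, 0, 0, -5, 0], [0, 0, 0, 0, -5]]

The characteristic polynomial is det(xI - A) = (x + 5)^5, so the eigenvalues are -5 (algebraic multiplicity 5).

For λ = -5: rank(A + 5I) = 2, rank((A + 5I)^2) = 1, rank((A + 5I)^3) = 0. The eigenspace has dimension 5 - 2 = 3, so there are 3 Jordan blocks; the rank sequence gives block sizes [3, 1, 1].

Assembling the blocks gives the Jordan form J above.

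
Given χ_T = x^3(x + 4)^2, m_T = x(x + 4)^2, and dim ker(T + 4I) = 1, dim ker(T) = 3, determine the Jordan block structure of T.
Jordan blocks: (-4, 2), (0, 1), (0, 1), (0, 1)

λ = -4: algebraic multiplicity 2 (exponent in χ_T), largest block size 2 (exponent in m_T), 1 block (geometric multiplicity). This forces block sizes [2].
λ = 0: algebraic multiplicity 3 (exponent in χ_T), largest block size 1 (exponent in m_T), 3 blocks (geometric multiplicity). These force block sizes [1, 1, 1].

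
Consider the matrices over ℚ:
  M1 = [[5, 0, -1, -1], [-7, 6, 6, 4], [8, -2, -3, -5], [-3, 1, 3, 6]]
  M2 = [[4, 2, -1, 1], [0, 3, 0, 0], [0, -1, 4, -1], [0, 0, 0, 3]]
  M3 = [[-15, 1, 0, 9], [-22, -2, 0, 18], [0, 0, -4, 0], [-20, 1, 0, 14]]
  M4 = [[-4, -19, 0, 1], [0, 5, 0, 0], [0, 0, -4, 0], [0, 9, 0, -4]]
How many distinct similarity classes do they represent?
Characteristic polynomials: χ_{M1} = (x - 4)^2(x - 3)^2, χ_{M2} = (x - 4)^2(x - 3)^2, χ_{M3} = (x - 5)(x + 4)^3, χ_{M4} = (x - 5)(x + 4)^3.

{M1}: invariant factors (x - 4)^2(x - 3)^2.

{M2}: invariant factors x - 3, (x - 4)^2(x - 3).

{M3, M4}: invariant factors x + 4, (x - 5)(x + 4)^2.

Matrices are similar if and only if their invariant-factor lists agree; the partition into similarity classes is {M1}, {M2}, {M3, M4}.

3 classes: {M1}, {M2}, {M3, M4}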